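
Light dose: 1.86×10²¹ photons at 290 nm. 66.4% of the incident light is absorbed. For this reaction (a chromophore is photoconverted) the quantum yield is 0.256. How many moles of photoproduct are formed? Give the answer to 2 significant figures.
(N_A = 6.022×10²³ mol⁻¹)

Moles of photons: 1.86×10²¹ / 6.022×10²³ = 0.003089 mol.
Photons absorbed: 0.664 × 0.003089 = 0.002051 mol.
Product: Φ × n_abs = 0.256 × 0.002051 = 5.251×10⁻⁴ mol.

5.3×10⁻⁴ mol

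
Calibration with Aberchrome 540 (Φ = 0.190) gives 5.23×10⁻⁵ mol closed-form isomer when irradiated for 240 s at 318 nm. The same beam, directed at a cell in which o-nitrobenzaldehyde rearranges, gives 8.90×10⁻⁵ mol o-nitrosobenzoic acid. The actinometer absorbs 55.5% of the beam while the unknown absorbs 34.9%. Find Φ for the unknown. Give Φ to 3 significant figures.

Photons absorbed by the actinometer: 5.23×10⁻⁵ / 0.190 = 2.753×10⁻⁴ mol.
Incident flux: 2.753×10⁻⁴ / 0.555 = 4.960×10⁻⁴ einstein.
Absorbed by unknown: 0.349 × 4.960×10⁻⁴ = 1.731×10⁻⁴ mol.
Φ(unknown) = 8.90×10⁻⁵ / 1.731×10⁻⁴ = 0.514.

Φ = 0.514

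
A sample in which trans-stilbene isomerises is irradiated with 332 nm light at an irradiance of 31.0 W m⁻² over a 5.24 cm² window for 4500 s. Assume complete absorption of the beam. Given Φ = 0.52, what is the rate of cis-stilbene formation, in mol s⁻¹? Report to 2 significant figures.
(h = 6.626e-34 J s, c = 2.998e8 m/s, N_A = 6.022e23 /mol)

Photon energy at 332 nm: hc/λ = (6.626e-34)(2.998e8)/(332e-9) = 5.983e-19 J.
Energy delivered: (31.0 W m⁻²)(5.24e-4 m²)(4500 s) = 73.10 J.
Photons incident: 73.10 / 5.983e-19 = 1.222e20, i.e. 1.222e20/6.022e23 = 2.029e-4 mol.
Product formed: 0.52 × 2.029e-4 = 1.055e-4 mol.
Rate: 1.055e-4 / 4500 s = 2.3e-8 mol s⁻¹.

2.3e-8 mol s⁻¹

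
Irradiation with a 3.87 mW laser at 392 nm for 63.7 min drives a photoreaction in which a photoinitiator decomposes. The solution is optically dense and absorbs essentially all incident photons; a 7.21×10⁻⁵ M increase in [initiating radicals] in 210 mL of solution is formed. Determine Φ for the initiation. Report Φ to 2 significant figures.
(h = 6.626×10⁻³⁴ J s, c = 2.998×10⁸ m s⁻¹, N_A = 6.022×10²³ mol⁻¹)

Φ = 0.31

Product: (7.21×10⁻⁵ M)(0.21 L) = 1.514×10⁻⁵ mol.
Photon energy at 392 nm: hc/λ = (6.626×10⁻³⁴)(2.998×10⁸)/(392×10⁻⁹) = 5.068×10⁻¹⁹ J.
Energy delivered: (3.87 mW)(3822 s) = 14.79 J.
Photons incident: 14.79 / 5.068×10⁻¹⁹ = 2.918×10¹⁹, i.e. 2.918×10¹⁹/6.022×10²³ = 4.846×10⁻⁵ mol.
Φ = 1.514×10⁻⁵ mol / 4.846×10⁻⁵ mol photons = 0.31.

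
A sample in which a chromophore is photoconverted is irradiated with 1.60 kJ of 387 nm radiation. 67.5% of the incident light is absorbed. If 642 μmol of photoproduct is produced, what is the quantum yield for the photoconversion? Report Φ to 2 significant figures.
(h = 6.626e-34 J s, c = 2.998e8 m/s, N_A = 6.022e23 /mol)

Product: 642 μmol = 6.42e-4 mol.
Photon energy at 387 nm: hc/λ = (6.626e-34)(2.998e8)/(387e-9) = 5.133e-19 J.
Incident energy: 1.60 kJ = 1600 J.
Photons incident: 1600 / 5.133e-19 = 3.117e21, i.e. 3.117e21/6.022e23 = 0.005176 mol.
Photons absorbed: 0.675 × 0.005176 = 0.003494 mol.
Φ = 6.42e-4 mol / 0.003494 mol photons = 0.18.

Φ = 0.18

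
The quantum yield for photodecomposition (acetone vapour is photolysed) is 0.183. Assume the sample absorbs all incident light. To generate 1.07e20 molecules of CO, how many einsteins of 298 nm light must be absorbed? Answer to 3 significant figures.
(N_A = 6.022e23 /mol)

Product: 1.07e20 / 6.022e23 = 1.777e-4 mol.
Photons that must be absorbed: 1.777e-4 / 0.183 = 9.710e-4 mol.

9.71e-4 einstein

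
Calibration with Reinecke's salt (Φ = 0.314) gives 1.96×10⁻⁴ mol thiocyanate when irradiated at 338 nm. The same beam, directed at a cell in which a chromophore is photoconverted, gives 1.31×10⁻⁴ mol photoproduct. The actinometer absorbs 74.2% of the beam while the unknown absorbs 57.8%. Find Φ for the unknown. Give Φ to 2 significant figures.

Photons absorbed by the actinometer: 1.96×10⁻⁴ / 0.314 = 6.242×10⁻⁴ mol.
Incident flux: 6.242×10⁻⁴ / 0.742 = 8.412×10⁻⁴ einstein.
Absorbed by unknown: 0.578 × 8.412×10⁻⁴ = 4.862×10⁻⁴ mol.
Φ(unknown) = 1.31×10⁻⁴ / 4.862×10⁻⁴ = 0.27.

Φ = 0.27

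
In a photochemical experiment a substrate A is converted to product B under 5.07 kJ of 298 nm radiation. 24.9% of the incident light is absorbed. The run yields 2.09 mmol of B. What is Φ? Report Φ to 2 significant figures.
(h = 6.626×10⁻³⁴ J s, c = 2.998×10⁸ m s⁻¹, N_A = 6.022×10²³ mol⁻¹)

Product: 2.09 mmol = 0.00209 mol.
Photon energy at 298 nm: hc/λ = (6.626×10⁻³⁴)(2.998×10⁸)/(298×10⁻⁹) = 6.666×10⁻¹⁹ J.
Incident energy: 5.07 kJ = 5070 J.
Photons incident: 5070 / 6.666×10⁻¹⁹ = 7.606×10²¹, i.e. 7.606×10²¹/6.022×10²³ = 0.01263 mol.
Photons absorbed: 0.249 × 0.01263 = 0.003145 mol.
Φ = 0.00209 mol / 0.003145 mol photons = 0.66.

Φ = 0.66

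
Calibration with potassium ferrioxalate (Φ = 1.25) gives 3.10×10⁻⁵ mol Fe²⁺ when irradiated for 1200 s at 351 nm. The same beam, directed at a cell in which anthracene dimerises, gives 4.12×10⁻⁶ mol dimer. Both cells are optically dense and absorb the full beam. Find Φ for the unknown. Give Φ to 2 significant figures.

Φ = 0.17

Photons absorbed by the actinometer: 3.10×10⁻⁵ / 1.25 = 2.480×10⁻⁵ mol.
Φ(unknown) = 4.12×10⁻⁶ / 2.480×10⁻⁵ = 0.17.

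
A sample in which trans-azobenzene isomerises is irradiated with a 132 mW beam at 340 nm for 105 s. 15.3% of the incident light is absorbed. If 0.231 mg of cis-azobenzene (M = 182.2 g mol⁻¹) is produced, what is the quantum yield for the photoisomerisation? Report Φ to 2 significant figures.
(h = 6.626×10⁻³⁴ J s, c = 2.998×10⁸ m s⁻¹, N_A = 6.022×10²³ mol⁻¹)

Φ = 0.21

Product: 0.231 mg / 182.2 g mol⁻¹ = 1.268×10⁻⁶ mol.
Photon energy at 340 nm: hc/λ = (6.626×10⁻³⁴)(2.998×10⁸)/(340×10⁻⁹) = 5.843×10⁻¹⁹ J.
Energy delivered: (132 mW)(105 s) = 13.86 J.
Photons incident: 13.86 / 5.843×10⁻¹⁹ = 2.372×10¹⁹, i.e. 2.372×10¹⁹/6.022×10²³ = 3.939×10⁻⁵ mol.
Photons absorbed: 0.153 × 3.939×10⁻⁵ = 6.027×10⁻⁶ mol.
Φ = 1.268×10⁻⁶ mol / 6.027×10⁻⁶ mol photons = 0.21.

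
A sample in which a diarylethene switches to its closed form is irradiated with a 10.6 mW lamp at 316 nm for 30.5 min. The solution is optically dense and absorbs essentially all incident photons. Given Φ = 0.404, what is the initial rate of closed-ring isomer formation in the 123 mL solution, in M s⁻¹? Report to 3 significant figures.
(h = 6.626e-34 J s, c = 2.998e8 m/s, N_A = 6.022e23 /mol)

9.20e-8 M s⁻¹

Photon energy at 316 nm: hc/λ = (6.626e-34)(2.998e8)/(316e-9) = 6.286e-19 J.
Energy delivered: (10.6 mW)(1830 s) = 19.40 J.
Photons incident: 19.40 / 6.286e-19 = 3.086e19, i.e. 3.086e19/6.022e23 = 5.125e-5 mol.
Product formed: 0.404 × 5.125e-5 = 2.071e-5 mol.
Rate: 2.071e-5 mol / (1830 s × 0.123 L) = 9.20e-8 M s⁻¹.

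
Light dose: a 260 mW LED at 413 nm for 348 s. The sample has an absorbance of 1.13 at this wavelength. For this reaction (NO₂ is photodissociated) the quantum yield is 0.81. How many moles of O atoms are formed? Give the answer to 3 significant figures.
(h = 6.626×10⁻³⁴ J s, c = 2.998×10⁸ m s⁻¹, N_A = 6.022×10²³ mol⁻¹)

Photon energy at 413 nm: hc/λ = (6.626×10⁻³⁴)(2.998×10⁸)/(413×10⁻⁹) = 4.810×10⁻¹⁹ J.
Energy delivered: (260 mW)(348 s) = 90.48 J.
Photons incident: 90.48 / 4.810×10⁻¹⁹ = 1.881×10²⁰, i.e. 1.881×10²⁰/6.022×10²³ = 3.124×10⁻⁴ mol.
Fraction absorbed: 1 − 10^(−1.13) = 0.9259.
Photons absorbed: 0.9259 × 3.124×10⁻⁴ = 2.893×10⁻⁴ mol.
Product: Φ × n_abs = 0.81 × 2.893×10⁻⁴ = 2.343×10⁻⁴ mol.

2.34×10⁻⁴ mol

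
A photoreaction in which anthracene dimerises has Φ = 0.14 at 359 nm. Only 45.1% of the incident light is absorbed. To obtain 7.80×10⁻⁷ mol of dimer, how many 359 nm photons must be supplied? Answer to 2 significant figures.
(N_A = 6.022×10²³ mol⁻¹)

7.4×10¹⁸ photons

Photons that must be absorbed: 7.80×10⁻⁷ / 0.14 = 5.571×10⁻⁶ mol.
Incident photons needed: 5.571×10⁻⁶ / 0.451 = 1.235×10⁻⁵ mol.
Photon count: 1.235×10⁻⁵ × 6.022×10²³ = 7.4×10¹⁸.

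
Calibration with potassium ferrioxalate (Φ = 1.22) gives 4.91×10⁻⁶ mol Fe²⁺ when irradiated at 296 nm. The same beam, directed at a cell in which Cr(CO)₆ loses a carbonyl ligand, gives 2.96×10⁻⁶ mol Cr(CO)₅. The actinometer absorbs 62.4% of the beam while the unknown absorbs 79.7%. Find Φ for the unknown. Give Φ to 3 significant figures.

Φ = 0.576

Photons absorbed by the actinometer: 4.91×10⁻⁶ / 1.22 = 4.025×10⁻⁶ mol.
Incident flux: 4.025×10⁻⁶ / 0.624 = 6.450×10⁻⁶ einstein.
Absorbed by unknown: 0.797 × 6.450×10⁻⁶ = 5.141×10⁻⁶ mol.
Φ(unknown) = 2.96×10⁻⁶ / 5.141×10⁻⁶ = 0.576.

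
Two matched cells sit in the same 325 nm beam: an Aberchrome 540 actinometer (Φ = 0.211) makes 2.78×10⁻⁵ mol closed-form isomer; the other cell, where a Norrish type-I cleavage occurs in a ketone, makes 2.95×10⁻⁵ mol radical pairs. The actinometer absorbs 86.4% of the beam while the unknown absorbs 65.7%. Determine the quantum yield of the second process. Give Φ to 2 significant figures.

Φ = 0.29

Photons absorbed by the actinometer: 2.78×10⁻⁵ / 0.211 = 1.318×10⁻⁴ mol.
Incident flux: 1.318×10⁻⁴ / 0.864 = 1.525×10⁻⁴ einstein.
Absorbed by unknown: 0.657 × 1.525×10⁻⁴ = 1.002×10⁻⁴ mol.
Φ(unknown) = 2.95×10⁻⁵ / 1.002×10⁻⁴ = 0.29.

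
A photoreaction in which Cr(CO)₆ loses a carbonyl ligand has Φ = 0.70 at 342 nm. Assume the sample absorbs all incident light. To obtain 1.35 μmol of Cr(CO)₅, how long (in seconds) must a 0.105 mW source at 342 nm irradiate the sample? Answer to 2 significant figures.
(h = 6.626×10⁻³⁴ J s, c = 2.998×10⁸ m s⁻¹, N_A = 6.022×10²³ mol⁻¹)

Product: 1.35 μmol = 1.35×10⁻⁶ mol.
Photons that must be absorbed: 1.35×10⁻⁶ / 0.70 = 1.929×10⁻⁶ mol.
Photon energy: hc/λ = 5.808×10⁻¹⁹ J; per mole, 3.498×10⁵ J mol⁻¹.
Energy required: 1.929×10⁻⁶ × 3.498×10⁵ = 0.6748 J.
Time: 0.6748 J / 0.000105 W = 6400 s.

t ≈ 6400 s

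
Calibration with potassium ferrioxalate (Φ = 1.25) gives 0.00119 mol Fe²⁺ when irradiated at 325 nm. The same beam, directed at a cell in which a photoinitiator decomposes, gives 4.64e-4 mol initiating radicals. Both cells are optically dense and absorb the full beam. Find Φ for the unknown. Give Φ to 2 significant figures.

Φ = 0.49

Photons absorbed by the actinometer: 0.00119 / 1.25 = 9.520e-4 mol.
Φ(unknown) = 4.64e-4 / 9.520e-4 = 0.49.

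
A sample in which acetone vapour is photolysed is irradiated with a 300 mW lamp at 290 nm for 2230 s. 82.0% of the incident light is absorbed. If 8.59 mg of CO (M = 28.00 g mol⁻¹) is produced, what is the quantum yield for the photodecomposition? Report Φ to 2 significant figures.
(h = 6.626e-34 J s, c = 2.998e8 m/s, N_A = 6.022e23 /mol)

Product: 8.59 mg / 28.00 g mol⁻¹ = 3.068e-4 mol.
Photon energy at 290 nm: hc/λ = (6.626e-34)(2.998e8)/(290e-9) = 6.850e-19 J.
Energy delivered: (300 mW)(2230 s) = 669.0 J.
Photons incident: 669.0 / 6.850e-19 = 9.766e20, i.e. 9.766e20/6.022e23 = 0.001622 mol.
Photons absorbed: 0.820 × 0.001622 = 0.001330 mol.
Φ = 3.068e-4 mol / 0.001330 mol photons = 0.23.

Φ = 0.23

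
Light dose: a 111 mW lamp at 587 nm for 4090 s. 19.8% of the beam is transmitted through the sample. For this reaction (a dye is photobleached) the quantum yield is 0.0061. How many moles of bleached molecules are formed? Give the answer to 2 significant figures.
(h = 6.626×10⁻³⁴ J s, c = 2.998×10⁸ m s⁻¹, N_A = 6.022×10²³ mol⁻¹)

Photon energy at 587 nm: hc/λ = (6.626×10⁻³⁴)(2.998×10⁸)/(587×10⁻⁹) = 3.384×10⁻¹⁹ J.
Energy delivered: (111 mW)(4090 s) = 454.0 J.
Photons incident: 454.0 / 3.384×10⁻¹⁹ = 1.342×10²¹, i.e. 1.342×10²¹/6.022×10²³ = 0.002228 mol.
Fraction absorbed: 1 − 19.8/100 = 0.8020.
Photons absorbed: 0.8020 × 0.002228 = 0.001787 mol.
Product: Φ × n_abs = 0.0061 × 0.001787 = 1.090×10⁻⁵ mol.

1.1×10⁻⁵ mol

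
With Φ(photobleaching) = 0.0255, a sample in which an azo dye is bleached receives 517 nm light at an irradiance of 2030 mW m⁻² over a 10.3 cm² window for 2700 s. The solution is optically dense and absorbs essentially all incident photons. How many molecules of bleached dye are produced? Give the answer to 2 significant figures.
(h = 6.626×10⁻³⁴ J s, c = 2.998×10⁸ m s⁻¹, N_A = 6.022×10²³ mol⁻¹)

Photon energy at 517 nm: hc/λ = (6.626×10⁻³⁴)(2.998×10⁸)/(517×10⁻⁹) = 3.842×10⁻¹⁹ J.
Energy delivered: (2030 mW m⁻²)(10.3×10⁻⁴ m²)(2700 s) = 5.645 J.
Photons incident: 5.645 / 3.842×10⁻¹⁹ = 1.469×10¹⁹, i.e. 1.469×10¹⁹/6.022×10²³ = 2.439×10⁻⁵ mol.
Product: Φ × n_abs = 0.0255 × 2.439×10⁻⁵ = 6.219×10⁻⁷ mol.
As a count: 6.219×10⁻⁷ × 6.022×10²³ = 3.7×10¹⁷.

3.7×10¹⁷ molecules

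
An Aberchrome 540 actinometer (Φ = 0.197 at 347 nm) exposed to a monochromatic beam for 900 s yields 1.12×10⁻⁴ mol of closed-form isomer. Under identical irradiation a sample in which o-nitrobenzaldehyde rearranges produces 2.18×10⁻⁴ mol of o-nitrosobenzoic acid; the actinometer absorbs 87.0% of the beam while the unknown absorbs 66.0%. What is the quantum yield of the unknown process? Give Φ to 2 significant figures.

Φ = 0.51

Photons absorbed by the actinometer: 1.12×10⁻⁴ / 0.197 = 5.685×10⁻⁴ mol.
Incident flux: 5.685×10⁻⁴ / 0.870 = 6.534×10⁻⁴ einstein.
Absorbed by unknown: 0.660 × 6.534×10⁻⁴ = 4.312×10⁻⁴ mol.
Φ(unknown) = 2.18×10⁻⁴ / 4.312×10⁻⁴ = 0.51.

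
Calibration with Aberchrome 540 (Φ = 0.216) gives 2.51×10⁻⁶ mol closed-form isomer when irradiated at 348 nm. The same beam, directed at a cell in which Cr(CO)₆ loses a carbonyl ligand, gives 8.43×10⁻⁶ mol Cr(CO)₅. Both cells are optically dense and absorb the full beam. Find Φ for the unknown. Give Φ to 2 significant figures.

Photons absorbed by the actinometer: 2.51×10⁻⁶ / 0.216 = 1.162×10⁻⁵ mol.
Φ(unknown) = 8.43×10⁻⁶ / 1.162×10⁻⁵ = 0.73.

Φ = 0.73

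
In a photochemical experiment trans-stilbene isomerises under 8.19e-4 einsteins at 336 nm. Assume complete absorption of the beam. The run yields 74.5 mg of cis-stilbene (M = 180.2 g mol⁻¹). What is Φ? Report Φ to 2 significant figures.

Product: 74.5 mg / 180.2 g mol⁻¹ = 4.134e-4 mol.
Φ = 4.134e-4 mol / 8.19e-4 mol photons = 0.50.

Φ = 0.50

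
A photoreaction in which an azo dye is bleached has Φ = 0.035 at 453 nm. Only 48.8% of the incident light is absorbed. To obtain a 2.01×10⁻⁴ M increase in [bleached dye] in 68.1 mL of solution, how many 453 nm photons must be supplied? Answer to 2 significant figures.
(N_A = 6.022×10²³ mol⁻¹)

Product: (2.01×10⁻⁴ M)(0.0681 L) = 1.369×10⁻⁵ mol.
Photons that must be absorbed: 1.369×10⁻⁵ / 0.035 = 3.911×10⁻⁴ mol.
Incident photons needed: 3.911×10⁻⁴ / 0.488 = 8.014×10⁻⁴ mol.
Photon count: 8.014×10⁻⁴ × 6.022×10²³ = 4.8×10²⁰.

4.8×10²⁰ photons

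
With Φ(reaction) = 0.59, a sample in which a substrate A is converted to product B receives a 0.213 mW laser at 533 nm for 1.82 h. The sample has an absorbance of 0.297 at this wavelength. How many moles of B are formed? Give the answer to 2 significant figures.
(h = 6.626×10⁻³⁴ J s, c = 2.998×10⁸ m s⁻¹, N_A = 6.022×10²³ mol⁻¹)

Photon energy at 533 nm: hc/λ = (6.626×10⁻³⁴)(2.998×10⁸)/(533×10⁻⁹) = 3.727×10⁻¹⁹ J.
Energy delivered: (0.213 mW)(6552 s) = 1.396 J.
Photons incident: 1.396 / 3.727×10⁻¹⁹ = 3.746×10¹⁸, i.e. 3.746×10¹⁸/6.022×10²³ = 6.221×10⁻⁶ mol.
Fraction absorbed: 1 − 10^(−0.297) = 0.4953.
Photons absorbed: 0.4953 × 6.221×10⁻⁶ = 3.081×10⁻⁶ mol.
Product: Φ × n_abs = 0.59 × 3.081×10⁻⁶ = 1.818×10⁻⁶ mol.

1.8×10⁻⁶ mol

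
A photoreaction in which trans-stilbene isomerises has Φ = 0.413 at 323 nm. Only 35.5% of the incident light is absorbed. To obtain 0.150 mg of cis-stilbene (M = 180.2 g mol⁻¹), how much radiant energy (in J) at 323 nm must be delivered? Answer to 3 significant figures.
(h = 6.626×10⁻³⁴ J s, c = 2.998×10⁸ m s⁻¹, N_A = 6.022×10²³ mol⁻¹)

2.10 J

Product: 0.150 mg / 180.2 g mol⁻¹ = 8.324×10⁻⁷ mol.
Photons that must be absorbed: 8.324×10⁻⁷ / 0.413 = 2.015×10⁻⁶ mol.
Incident photons needed: 2.015×10⁻⁶ / 0.355 = 5.676×10⁻⁶ mol.
Photon energy: hc/λ = 6.150×10⁻¹⁹ J; per mole, 3.704×10⁵ J mol⁻¹.
Energy required: 5.676×10⁻⁶ × 3.704×10⁵ = 2.10 J.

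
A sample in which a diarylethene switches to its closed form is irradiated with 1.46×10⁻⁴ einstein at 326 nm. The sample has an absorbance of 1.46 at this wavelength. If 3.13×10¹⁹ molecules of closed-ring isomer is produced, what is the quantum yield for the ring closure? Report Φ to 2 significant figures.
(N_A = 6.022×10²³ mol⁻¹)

Φ = 0.37

Product: 3.13×10¹⁹ / 6.022×10²³ = 5.198×10⁻⁵ mol.
Fraction absorbed: 1 − 10^(−1.46) = 0.9653.
Photons absorbed: 0.9653 × 1.46×10⁻⁴ = 1.409×10⁻⁴ mol.
Φ = 5.198×10⁻⁵ mol / 1.409×10⁻⁴ mol photons = 0.37.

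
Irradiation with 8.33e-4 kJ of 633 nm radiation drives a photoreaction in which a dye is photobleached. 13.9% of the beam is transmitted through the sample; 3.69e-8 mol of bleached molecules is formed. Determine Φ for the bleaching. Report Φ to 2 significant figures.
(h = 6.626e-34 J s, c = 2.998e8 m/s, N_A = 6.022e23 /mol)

Φ = 0.0097

Photon energy at 633 nm: hc/λ = (6.626e-34)(2.998e8)/(633e-9) = 3.138e-19 J.
Incident energy: 8.33e-4 kJ = 0.833 J.
Photons incident: 0.833 / 3.138e-19 = 2.655e18, i.e. 2.655e18/6.022e23 = 4.409e-6 mol.
Fraction absorbed: 1 − 13.9/100 = 0.8610.
Photons absorbed: 0.8610 × 4.409e-6 = 3.796e-6 mol.
Φ = 3.69e-8 mol / 3.796e-6 mol photons = 0.0097.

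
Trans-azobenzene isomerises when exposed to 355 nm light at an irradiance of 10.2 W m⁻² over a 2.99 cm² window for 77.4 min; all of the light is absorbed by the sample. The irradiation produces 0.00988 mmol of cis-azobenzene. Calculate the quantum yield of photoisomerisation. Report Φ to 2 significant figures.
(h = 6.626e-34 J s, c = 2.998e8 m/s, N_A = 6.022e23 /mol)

Φ = 0.24

Product: 0.00988 mmol = 9.88e-6 mol.
Photon energy at 355 nm: hc/λ = (6.626e-34)(2.998e8)/(355e-9) = 5.596e-19 J.
Energy delivered: (10.2 W m⁻²)(2.99e-4 m²)(4644 s) = 14.16 J.
Photons incident: 14.16 / 5.596e-19 = 2.530e19, i.e. 2.530e19/6.022e23 = 4.201e-5 mol.
Φ = 9.88e-6 mol / 4.201e-5 mol photons = 0.24.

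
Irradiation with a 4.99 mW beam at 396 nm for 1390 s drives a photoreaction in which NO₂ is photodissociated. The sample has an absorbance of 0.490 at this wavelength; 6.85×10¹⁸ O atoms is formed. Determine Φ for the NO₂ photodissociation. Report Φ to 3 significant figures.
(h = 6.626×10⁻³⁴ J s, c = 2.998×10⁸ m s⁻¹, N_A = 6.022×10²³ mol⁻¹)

Product: 6.85×10¹⁸ / 6.022×10²³ = 1.137×10⁻⁵ mol.
Photon energy at 396 nm: hc/λ = (6.626×10⁻³⁴)(2.998×10⁸)/(396×10⁻⁹) = 5.016×10⁻¹⁹ J.
Energy delivered: (4.99 mW)(1390 s) = 6.936 J.
Photons incident: 6.936 / 5.016×10⁻¹⁹ = 1.383×10¹⁹, i.e. 1.383×10¹⁹/6.022×10²³ = 2.297×10⁻⁵ mol.
Fraction absorbed: 1 − 10^(−0.490) = 0.6764.
Photons absorbed: 0.6764 × 2.297×10⁻⁵ = 1.554×10⁻⁵ mol.
Φ = 1.137×10⁻⁵ mol / 1.554×10⁻⁵ mol photons = 0.732.

Φ = 0.732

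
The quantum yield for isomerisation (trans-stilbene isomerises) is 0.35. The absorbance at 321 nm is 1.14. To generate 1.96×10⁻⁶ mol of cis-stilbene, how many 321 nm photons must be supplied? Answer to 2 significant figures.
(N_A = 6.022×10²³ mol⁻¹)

3.6×10¹⁸ photons

Photons that must be absorbed: 1.96×10⁻⁶ / 0.35 = 5.600×10⁻⁶ mol.
Fraction absorbed: 1 − 10^(−1.14) = 0.9276.
Incident photons needed: 5.600×10⁻⁶ / 0.9276 = 6.037×10⁻⁶ mol.
Photon count: 6.037×10⁻⁶ × 6.022×10²³ = 3.6×10¹⁸.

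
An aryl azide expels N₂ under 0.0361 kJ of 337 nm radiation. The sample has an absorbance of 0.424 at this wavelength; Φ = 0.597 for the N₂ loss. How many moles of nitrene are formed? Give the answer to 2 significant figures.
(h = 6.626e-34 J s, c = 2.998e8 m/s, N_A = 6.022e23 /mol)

Photon energy at 337 nm: hc/λ = (6.626e-34)(2.998e8)/(337e-9) = 5.895e-19 J.
Incident energy: 0.0361 kJ = 36.1 J.
Photons incident: 36.1 / 5.895e-19 = 6.124e19, i.e. 6.124e19/6.022e23 = 1.017e-4 mol.
Fraction absorbed: 1 − 10^(−0.424) = 0.6233.
Photons absorbed: 0.6233 × 1.017e-4 = 6.339e-5 mol.
Product: Φ × n_abs = 0.597 × 6.339e-5 = 3.784e-5 mol.

3.8e-5 mol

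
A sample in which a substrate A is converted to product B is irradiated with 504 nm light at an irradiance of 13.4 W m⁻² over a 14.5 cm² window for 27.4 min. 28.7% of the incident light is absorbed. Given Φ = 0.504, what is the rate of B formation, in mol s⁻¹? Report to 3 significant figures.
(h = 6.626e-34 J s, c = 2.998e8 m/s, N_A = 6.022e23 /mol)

Photon energy at 504 nm: hc/λ = (6.626e-34)(2.998e8)/(504e-9) = 3.941e-19 J.
Energy delivered: (13.4 W m⁻²)(14.5e-4 m²)(1644 s) = 31.94 J.
Photons incident: 31.94 / 3.941e-19 = 8.105e19, i.e. 8.105e19/6.022e23 = 1.346e-4 mol.
Photons absorbed: 0.287 × 1.346e-4 = 3.863e-5 mol.
Product formed: 0.504 × 3.863e-5 = 1.947e-5 mol.
Rate: 1.947e-5 / 1644 s = 1.18e-8 mol s⁻¹.

1.18e-8 mol s⁻¹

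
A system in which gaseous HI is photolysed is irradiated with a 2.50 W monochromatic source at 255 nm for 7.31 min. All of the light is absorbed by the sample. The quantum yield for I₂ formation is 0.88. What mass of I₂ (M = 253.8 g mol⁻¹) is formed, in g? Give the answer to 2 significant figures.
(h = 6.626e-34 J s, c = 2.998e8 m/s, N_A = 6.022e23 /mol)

0.52 g

Photon energy at 255 nm: hc/λ = (6.626e-34)(2.998e8)/(255e-9) = 7.790e-19 J.
Energy delivered: (2.50 W)(438.6 s) = 1097 J.
Photons incident: 1097 / 7.790e-19 = 1.408e21, i.e. 1.408e21/6.022e23 = 0.002338 mol.
Product: Φ × n_abs = 0.88 × 0.002338 = 0.002057 mol.
Mass: 0.002057 × 253.8 = 0.5221 g = 0.52 g.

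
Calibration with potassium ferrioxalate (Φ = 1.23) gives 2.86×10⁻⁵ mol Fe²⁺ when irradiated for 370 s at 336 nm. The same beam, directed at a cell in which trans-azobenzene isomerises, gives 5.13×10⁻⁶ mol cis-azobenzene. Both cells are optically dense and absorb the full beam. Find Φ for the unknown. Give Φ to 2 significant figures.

Photons absorbed by the actinometer: 2.86×10⁻⁵ / 1.23 = 2.325×10⁻⁵ mol.
Φ(unknown) = 5.13×10⁻⁶ / 2.325×10⁻⁵ = 0.22.

Φ = 0.22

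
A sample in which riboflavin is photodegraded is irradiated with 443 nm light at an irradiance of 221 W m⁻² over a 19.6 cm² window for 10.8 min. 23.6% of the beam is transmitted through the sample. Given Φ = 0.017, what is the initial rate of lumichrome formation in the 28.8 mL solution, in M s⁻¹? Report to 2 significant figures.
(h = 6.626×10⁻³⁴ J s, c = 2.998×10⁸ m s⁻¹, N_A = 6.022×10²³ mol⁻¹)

7.2×10⁻⁷ M s⁻¹

Photon energy at 443 nm: hc/λ = (6.626×10⁻³⁴)(2.998×10⁸)/(443×10⁻⁹) = 4.484×10⁻¹⁹ J.
Energy delivered: (221 W m⁻²)(19.6×10⁻⁴ m²)(648 s) = 280.7 J.
Photons incident: 280.7 / 4.484×10⁻¹⁹ = 6.260×10²⁰, i.e. 6.260×10²⁰/6.022×10²³ = 0.001040 mol.
Fraction absorbed: 1 − 23.6/100 = 0.7640.
Photons absorbed: 0.7640 × 0.001040 = 7.946×10⁻⁴ mol.
Product formed: 0.017 × 7.946×10⁻⁴ = 1.351×10⁻⁵ mol.
Rate: 1.351×10⁻⁵ mol / (648 s × 0.0288 L) = 7.2×10⁻⁷ M s⁻¹.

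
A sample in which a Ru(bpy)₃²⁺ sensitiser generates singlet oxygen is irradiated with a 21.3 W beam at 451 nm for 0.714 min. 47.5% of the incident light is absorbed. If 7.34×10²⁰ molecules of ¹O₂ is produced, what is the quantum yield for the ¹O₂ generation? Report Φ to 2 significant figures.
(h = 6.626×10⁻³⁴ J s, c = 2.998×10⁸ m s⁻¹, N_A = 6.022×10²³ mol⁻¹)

Product: 7.34×10²⁰ / 6.022×10²³ = 0.001219 mol.
Photon energy at 451 nm: hc/λ = (6.626×10⁻³⁴)(2.998×10⁸)/(451×10⁻⁹) = 4.405×10⁻¹⁹ J.
Energy delivered: (21.3 W)(42.84 s) = 912.5 J.
Photons incident: 912.5 / 4.405×10⁻¹⁹ = 2.072×10²¹, i.e. 2.072×10²¹/6.022×10²³ = 0.003441 mol.
Photons absorbed: 0.475 × 0.003441 = 0.001634 mol.
Φ = 0.001219 mol / 0.001634 mol photons = 0.75.

Φ = 0.75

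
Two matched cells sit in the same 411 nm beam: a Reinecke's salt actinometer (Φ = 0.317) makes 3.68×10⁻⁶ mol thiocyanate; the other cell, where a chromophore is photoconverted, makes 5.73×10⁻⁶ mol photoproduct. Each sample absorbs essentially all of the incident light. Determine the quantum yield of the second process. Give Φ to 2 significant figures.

Photons absorbed by the actinometer: 3.68×10⁻⁶ / 0.317 = 1.161×10⁻⁵ mol.
Φ(unknown) = 5.73×10⁻⁶ / 1.161×10⁻⁵ = 0.49.

Φ = 0.49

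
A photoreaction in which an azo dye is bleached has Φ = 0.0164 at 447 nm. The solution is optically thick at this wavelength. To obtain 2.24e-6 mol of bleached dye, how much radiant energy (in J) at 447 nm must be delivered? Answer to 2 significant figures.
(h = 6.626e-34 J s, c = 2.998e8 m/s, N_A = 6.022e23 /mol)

Photons that must be absorbed: 2.24e-6 / 0.0164 = 1.366e-4 mol.
Photon energy: hc/λ = 4.444e-19 J; per mole, 2.676e5 J mol⁻¹.
Energy required: 1.366e-4 × 2.676e5 = 37 J.

37 J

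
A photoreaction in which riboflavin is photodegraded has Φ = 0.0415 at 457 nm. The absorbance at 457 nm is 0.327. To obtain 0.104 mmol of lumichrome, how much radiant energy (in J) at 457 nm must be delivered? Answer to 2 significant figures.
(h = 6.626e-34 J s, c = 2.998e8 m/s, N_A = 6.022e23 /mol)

Product: 0.104 mmol = 1.04e-4 mol.
Photons that must be absorbed: 1.04e-4 / 0.0415 = 0.002506 mol.
Fraction absorbed: 1 − 10^(−0.327) = 0.5290.
Incident photons needed: 0.002506 / 0.5290 = 0.004737 mol.
Photon energy: hc/λ = 4.347e-19 J; per mole, 2.618e5 J mol⁻¹.
Energy required: 0.004737 × 2.618e5 = 1200 J.

1200 J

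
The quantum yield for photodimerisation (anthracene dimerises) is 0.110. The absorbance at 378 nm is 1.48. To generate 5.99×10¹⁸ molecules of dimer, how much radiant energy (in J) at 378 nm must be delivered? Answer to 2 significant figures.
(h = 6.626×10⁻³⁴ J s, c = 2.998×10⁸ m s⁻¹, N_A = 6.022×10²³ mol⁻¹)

Product: 5.99×10¹⁸ / 6.022×10²³ = 9.947×10⁻⁶ mol.
Photons that must be absorbed: 9.947×10⁻⁶ / 0.110 = 9.043×10⁻⁵ mol.
Fraction absorbed: 1 − 10^(−1.48) = 0.9669.
Incident photons needed: 9.043×10⁻⁵ / 0.9669 = 9.353×10⁻⁵ mol.
Photon energy: hc/λ = 5.255×10⁻¹⁹ J; per mole, 3.165×10⁵ J mol⁻¹.
Energy required: 9.353×10⁻⁵ × 3.165×10⁵ = 30 J.

30 J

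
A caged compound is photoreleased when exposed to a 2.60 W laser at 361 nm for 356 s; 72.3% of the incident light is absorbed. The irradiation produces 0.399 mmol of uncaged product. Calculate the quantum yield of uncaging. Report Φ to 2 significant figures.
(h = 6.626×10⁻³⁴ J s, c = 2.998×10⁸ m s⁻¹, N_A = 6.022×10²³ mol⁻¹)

Φ = 0.20

Product: 0.399 mmol = 3.99×10⁻⁴ mol.
Photon energy at 361 nm: hc/λ = (6.626×10⁻³⁴)(2.998×10⁸)/(361×10⁻⁹) = 5.503×10⁻¹⁹ J.
Energy delivered: (2.60 W)(356 s) = 925.6 J.
Photons incident: 925.6 / 5.503×10⁻¹⁹ = 1.682×10²¹, i.e. 1.682×10²¹/6.022×10²³ = 0.002793 mol.
Photons absorbed: 0.723 × 0.002793 = 0.002019 mol.
Φ = 3.99×10⁻⁴ mol / 0.002019 mol photons = 0.20.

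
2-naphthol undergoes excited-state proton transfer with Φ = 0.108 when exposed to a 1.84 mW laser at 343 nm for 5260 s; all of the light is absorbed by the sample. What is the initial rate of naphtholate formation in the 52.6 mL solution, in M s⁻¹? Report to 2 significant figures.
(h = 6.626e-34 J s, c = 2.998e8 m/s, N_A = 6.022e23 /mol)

Photon energy at 343 nm: hc/λ = (6.626e-34)(2.998e8)/(343e-9) = 5.791e-19 J.
Energy delivered: (1.84 mW)(5260 s) = 9.678 J.
Photons incident: 9.678 / 5.791e-19 = 1.671e19, i.e. 1.671e19/6.022e23 = 2.775e-5 mol.
Product formed: 0.108 × 2.775e-5 = 2.997e-6 mol.
Rate: 2.997e-6 mol / (5260 s × 0.0526 L) = 1.1e-8 M s⁻¹.

1.1e-8 M s⁻¹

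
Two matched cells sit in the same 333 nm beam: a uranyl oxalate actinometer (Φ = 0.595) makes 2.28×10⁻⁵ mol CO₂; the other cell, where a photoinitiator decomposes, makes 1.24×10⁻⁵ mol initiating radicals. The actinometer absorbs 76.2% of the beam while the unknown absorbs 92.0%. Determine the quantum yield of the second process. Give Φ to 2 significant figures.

Photons absorbed by the actinometer: 2.28×10⁻⁵ / 0.595 = 3.832×10⁻⁵ mol.
Incident flux: 3.832×10⁻⁵ / 0.762 = 5.029×10⁻⁵ einstein.
Absorbed by unknown: 0.920 × 5.029×10⁻⁵ = 4.627×10⁻⁵ mol.
Φ(unknown) = 1.24×10⁻⁵ / 4.627×10⁻⁵ = 0.27.

Φ = 0.27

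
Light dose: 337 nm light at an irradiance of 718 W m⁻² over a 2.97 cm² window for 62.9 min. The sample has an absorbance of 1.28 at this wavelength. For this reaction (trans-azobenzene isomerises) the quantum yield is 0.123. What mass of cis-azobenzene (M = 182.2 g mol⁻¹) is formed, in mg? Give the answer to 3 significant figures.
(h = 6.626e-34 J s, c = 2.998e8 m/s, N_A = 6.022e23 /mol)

Photon energy at 337 nm: hc/λ = (6.626e-34)(2.998e8)/(337e-9) = 5.895e-19 J.
Energy delivered: (718 W m⁻²)(2.97e-4 m²)(3774 s) = 804.8 J.
Photons incident: 804.8 / 5.895e-19 = 1.365e21, i.e. 1.365e21/6.022e23 = 0.002267 mol.
Fraction absorbed: 1 − 10^(−1.28) = 0.9475.
Photons absorbed: 0.9475 × 0.002267 = 0.002148 mol.
Product: Φ × n_abs = 0.123 × 0.002148 = 2.642e-4 mol.
Mass: 2.642e-4 × 182.2 = 0.04814 g = 48.1 mg.

48.1 mg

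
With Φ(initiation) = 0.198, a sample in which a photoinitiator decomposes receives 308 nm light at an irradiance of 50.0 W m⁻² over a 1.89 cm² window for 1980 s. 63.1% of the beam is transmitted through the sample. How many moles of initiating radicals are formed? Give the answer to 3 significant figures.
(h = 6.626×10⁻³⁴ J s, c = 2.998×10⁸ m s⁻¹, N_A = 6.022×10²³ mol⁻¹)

3.52×10⁻⁶ mol

Photon energy at 308 nm: hc/λ = (6.626×10⁻³⁴)(2.998×10⁸)/(308×10⁻⁹) = 6.450×10⁻¹⁹ J.
Energy delivered: (50.0 W m⁻²)(1.89×10⁻⁴ m²)(1980 s) = 18.71 J.
Photons incident: 18.71 / 6.450×10⁻¹⁹ = 2.901×10¹⁹, i.e. 2.901×10¹⁹/6.022×10²³ = 4.817×10⁻⁵ mol.
Fraction absorbed: 1 − 63.1/100 = 0.3690.
Photons absorbed: 0.3690 × 4.817×10⁻⁵ = 1.777×10⁻⁵ mol.
Product: Φ × n_abs = 0.198 × 1.777×10⁻⁵ = 3.518×10⁻⁶ mol.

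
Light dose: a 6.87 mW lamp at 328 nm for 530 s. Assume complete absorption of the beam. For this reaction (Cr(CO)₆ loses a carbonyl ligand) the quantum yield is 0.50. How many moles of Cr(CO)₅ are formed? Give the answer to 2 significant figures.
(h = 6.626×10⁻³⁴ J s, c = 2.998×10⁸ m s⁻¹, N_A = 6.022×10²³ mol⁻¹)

5.0×10⁻⁶ mol

Photon energy at 328 nm: hc/λ = (6.626×10⁻³⁴)(2.998×10⁸)/(328×10⁻⁹) = 6.056×10⁻¹⁹ J.
Energy delivered: (6.87 mW)(530 s) = 3.641 J.
Photons incident: 3.641 / 6.056×10⁻¹⁹ = 6.012×10¹⁸, i.e. 6.012×10¹⁸/6.022×10²³ = 9.983×10⁻⁶ mol.
Product: Φ × n_abs = 0.50 × 9.983×10⁻⁶ = 4.992×10⁻⁶ mol.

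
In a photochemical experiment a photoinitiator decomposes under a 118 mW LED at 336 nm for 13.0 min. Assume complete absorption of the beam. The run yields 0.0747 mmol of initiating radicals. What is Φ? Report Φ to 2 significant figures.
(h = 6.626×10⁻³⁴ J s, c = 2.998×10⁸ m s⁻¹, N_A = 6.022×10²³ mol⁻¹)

Product: 0.0747 mmol = 7.47×10⁻⁵ mol.
Photon energy at 336 nm: hc/λ = (6.626×10⁻³⁴)(2.998×10⁸)/(336×10⁻⁹) = 5.912×10⁻¹⁹ J.
Energy delivered: (118 mW)(780 s) = 92.04 J.
Photons incident: 92.04 / 5.912×10⁻¹⁹ = 1.557×10²⁰, i.e. 1.557×10²⁰/6.022×10²³ = 2.586×10⁻⁴ mol.
Φ = 7.47×10⁻⁵ mol / 2.586×10⁻⁴ mol photons = 0.29.

Φ = 0.29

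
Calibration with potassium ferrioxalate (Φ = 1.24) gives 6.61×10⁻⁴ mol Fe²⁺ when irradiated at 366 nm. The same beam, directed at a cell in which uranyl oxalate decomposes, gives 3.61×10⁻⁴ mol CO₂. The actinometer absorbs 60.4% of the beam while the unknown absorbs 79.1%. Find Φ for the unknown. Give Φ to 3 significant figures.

Φ = 0.517

Photons absorbed by the actinometer: 6.61×10⁻⁴ / 1.24 = 5.331×10⁻⁴ mol.
Incident flux: 5.331×10⁻⁴ / 0.604 = 8.826×10⁻⁴ einstein.
Absorbed by unknown: 0.791 × 8.826×10⁻⁴ = 6.981×10⁻⁴ mol.
Φ(unknown) = 3.61×10⁻⁴ / 6.981×10⁻⁴ = 0.517.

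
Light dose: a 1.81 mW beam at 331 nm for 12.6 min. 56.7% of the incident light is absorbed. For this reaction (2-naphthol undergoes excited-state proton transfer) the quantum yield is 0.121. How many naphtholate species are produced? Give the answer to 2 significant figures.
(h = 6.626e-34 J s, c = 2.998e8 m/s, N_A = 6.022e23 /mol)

1.6e17 species

Photon energy at 331 nm: hc/λ = (6.626e-34)(2.998e8)/(331e-9) = 6.001e-19 J.
Energy delivered: (1.81 mW)(756 s) = 1.368 J.
Photons incident: 1.368 / 6.001e-19 = 2.280e18, i.e. 2.280e18/6.022e23 = 3.786e-6 mol.
Photons absorbed: 0.567 × 3.786e-6 = 2.147e-6 mol.
Product: Φ × n_abs = 0.121 × 2.147e-6 = 2.598e-7 mol.
As a count: 2.598e-7 × 6.022e23 = 1.6e17.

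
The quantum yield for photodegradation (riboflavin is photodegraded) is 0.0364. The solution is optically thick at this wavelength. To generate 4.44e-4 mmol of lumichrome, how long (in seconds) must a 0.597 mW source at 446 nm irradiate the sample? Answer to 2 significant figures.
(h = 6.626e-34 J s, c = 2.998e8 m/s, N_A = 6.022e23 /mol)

t ≈ 5500 s

Product: 4.44e-4 mmol = 4.44e-7 mol.
Photons that must be absorbed: 4.44e-7 / 0.0364 = 1.220e-5 mol.
Photon energy: hc/λ = 4.454e-19 J; per mole, 2.682e5 J mol⁻¹.
Energy required: 1.220e-5 × 2.682e5 = 3.272 J.
Time: 3.272 J / 0.000597 W = 5500 s.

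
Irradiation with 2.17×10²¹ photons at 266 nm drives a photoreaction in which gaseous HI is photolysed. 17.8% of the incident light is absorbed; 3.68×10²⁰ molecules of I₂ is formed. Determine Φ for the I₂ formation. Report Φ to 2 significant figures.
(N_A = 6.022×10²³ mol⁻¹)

Φ = 0.95

Product: 3.68×10²⁰ / 6.022×10²³ = 6.111×10⁻⁴ mol.
Moles of photons: 2.17×10²¹ / 6.022×10²³ = 0.003603 mol.
Photons absorbed: 0.178 × 0.003603 = 6.413×10⁻⁴ mol.
Φ = 6.111×10⁻⁴ mol / 6.413×10⁻⁴ mol photons = 0.95.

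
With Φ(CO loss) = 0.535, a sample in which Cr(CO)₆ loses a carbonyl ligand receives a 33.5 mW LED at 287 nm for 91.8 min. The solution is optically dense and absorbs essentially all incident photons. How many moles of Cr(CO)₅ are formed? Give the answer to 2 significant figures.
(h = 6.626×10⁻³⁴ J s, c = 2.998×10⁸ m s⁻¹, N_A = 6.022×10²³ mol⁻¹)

2.4×10⁻⁴ mol

Photon energy at 287 nm: hc/λ = (6.626×10⁻³⁴)(2.998×10⁸)/(287×10⁻⁹) = 6.922×10⁻¹⁹ J.
Energy delivered: (33.5 mW)(5508 s) = 184.5 J.
Photons incident: 184.5 / 6.922×10⁻¹⁹ = 2.665×10²⁰, i.e. 2.665×10²⁰/6.022×10²³ = 4.425×10⁻⁴ mol.
Product: Φ × n_abs = 0.535 × 4.425×10⁻⁴ = 2.367×10⁻⁴ mol.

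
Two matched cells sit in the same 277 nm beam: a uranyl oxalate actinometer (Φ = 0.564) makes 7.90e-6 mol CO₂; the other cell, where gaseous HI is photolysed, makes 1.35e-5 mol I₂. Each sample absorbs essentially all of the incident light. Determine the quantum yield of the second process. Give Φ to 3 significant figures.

Photons absorbed by the actinometer: 7.90e-6 / 0.564 = 1.401e-5 mol.
Φ(unknown) = 1.35e-5 / 1.401e-5 = 0.964.

Φ = 0.964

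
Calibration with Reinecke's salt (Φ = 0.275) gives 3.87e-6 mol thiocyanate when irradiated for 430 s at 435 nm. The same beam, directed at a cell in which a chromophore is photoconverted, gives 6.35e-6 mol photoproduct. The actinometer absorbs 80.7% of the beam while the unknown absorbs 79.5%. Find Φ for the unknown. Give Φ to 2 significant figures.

Φ = 0.46

Photons absorbed by the actinometer: 3.87e-6 / 0.275 = 1.407e-5 mol.
Incident flux: 1.407e-5 / 0.807 = 1.743e-5 einstein.
Absorbed by unknown: 0.795 × 1.743e-5 = 1.386e-5 mol.
Φ(unknown) = 6.35e-6 / 1.386e-5 = 0.46.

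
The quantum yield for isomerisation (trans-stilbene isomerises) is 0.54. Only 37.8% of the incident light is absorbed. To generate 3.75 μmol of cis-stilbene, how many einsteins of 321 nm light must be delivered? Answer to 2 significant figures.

1.8e-5 einstein

Product: 3.75 μmol = 3.75e-6 mol.
Photons that must be absorbed: 3.75e-6 / 0.54 = 6.944e-6 mol.
Incident photons needed: 6.944e-6 / 0.378 = 1.837e-5 mol.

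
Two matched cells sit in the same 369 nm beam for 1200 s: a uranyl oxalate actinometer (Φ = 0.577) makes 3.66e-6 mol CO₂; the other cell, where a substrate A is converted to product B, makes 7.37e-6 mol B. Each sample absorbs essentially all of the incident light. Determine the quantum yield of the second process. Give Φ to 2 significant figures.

Photons absorbed by the actinometer: 3.66e-6 / 0.577 = 6.343e-6 mol.
Φ(unknown) = 7.37e-6 / 6.343e-6 = 1.2.

Φ = 1.2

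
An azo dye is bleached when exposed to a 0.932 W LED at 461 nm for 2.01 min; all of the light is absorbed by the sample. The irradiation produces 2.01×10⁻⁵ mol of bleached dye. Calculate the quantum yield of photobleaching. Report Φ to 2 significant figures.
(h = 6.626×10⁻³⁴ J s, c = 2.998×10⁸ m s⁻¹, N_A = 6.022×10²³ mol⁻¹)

Photon energy at 461 nm: hc/λ = (6.626×10⁻³⁴)(2.998×10⁸)/(461×10⁻⁹) = 4.309×10⁻¹⁹ J.
Energy delivered: (0.932 W)(120.6 s) = 112.4 J.
Photons incident: 112.4 / 4.309×10⁻¹⁹ = 2.608×10²⁰, i.e. 2.608×10²⁰/6.022×10²³ = 4.331×10⁻⁴ mol.
Φ = 2.01×10⁻⁵ mol / 4.331×10⁻⁴ mol photons = 0.046.

Φ = 0.046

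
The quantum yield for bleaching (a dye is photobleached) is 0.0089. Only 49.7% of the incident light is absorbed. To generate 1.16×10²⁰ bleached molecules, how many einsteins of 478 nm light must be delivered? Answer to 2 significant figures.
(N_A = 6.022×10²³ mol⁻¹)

Product: 1.16×10²⁰ / 6.022×10²³ = 1.926×10⁻⁴ mol.
Photons that must be absorbed: 1.926×10⁻⁴ / 0.0089 = 0.02164 mol.
Incident photons needed: 0.02164 / 0.497 = 0.04354 mol.

0.044 einstein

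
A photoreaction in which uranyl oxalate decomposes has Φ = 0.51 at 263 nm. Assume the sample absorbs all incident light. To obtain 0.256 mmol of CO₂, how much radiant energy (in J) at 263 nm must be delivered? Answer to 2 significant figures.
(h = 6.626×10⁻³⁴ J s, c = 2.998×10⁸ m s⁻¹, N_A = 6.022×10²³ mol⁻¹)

230 J

Product: 0.256 mmol = 2.56×10⁻⁴ mol.
Photons that must be absorbed: 2.56×10⁻⁴ / 0.51 = 5.020×10⁻⁴ mol.
Photon energy: hc/λ = 7.553×10⁻¹⁹ J; per mole, 4.548×10⁵ J mol⁻¹.
Energy required: 5.020×10⁻⁴ × 4.548×10⁵ = 230 J.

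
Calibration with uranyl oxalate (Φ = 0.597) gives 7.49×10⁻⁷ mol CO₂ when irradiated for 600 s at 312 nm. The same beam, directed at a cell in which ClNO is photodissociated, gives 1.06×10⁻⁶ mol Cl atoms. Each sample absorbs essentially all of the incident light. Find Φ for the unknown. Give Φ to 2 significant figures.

Φ = 0.84

Photons absorbed by the actinometer: 7.49×10⁻⁷ / 0.597 = 1.255×10⁻⁶ mol.
Φ(unknown) = 1.06×10⁻⁶ / 1.255×10⁻⁶ = 0.84.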